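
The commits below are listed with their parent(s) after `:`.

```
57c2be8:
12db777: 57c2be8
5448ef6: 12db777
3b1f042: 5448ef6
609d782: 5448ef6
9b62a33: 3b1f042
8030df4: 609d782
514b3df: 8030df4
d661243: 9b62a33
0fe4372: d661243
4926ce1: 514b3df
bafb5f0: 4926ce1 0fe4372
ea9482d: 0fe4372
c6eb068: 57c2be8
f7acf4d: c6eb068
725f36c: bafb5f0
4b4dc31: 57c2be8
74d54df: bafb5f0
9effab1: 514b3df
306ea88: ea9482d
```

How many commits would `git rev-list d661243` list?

6

Walking parent pointers from d661243: reachable set = {12db777, 3b1f042, 5448ef6, 57c2be8, 9b62a33, d661243}.
That is 6 commits.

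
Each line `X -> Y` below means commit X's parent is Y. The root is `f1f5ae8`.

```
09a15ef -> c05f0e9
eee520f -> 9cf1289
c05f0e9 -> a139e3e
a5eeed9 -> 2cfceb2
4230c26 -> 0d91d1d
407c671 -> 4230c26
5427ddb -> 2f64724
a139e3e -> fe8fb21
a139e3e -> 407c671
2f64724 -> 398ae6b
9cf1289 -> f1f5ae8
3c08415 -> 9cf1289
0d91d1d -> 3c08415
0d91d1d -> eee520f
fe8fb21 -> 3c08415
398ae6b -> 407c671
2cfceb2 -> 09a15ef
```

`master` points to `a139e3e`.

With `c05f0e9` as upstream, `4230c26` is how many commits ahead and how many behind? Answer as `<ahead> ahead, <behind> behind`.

Reachable from 4230c26: {0d91d1d, 3c08415, 4230c26, 9cf1289, eee520f, f1f5ae8}.
Reachable from c05f0e9: {0d91d1d, 3c08415, 407c671, 4230c26, 9cf1289, a139e3e, c05f0e9, eee520f, f1f5ae8, fe8fb21}.
Only in 4230c26's history (ahead): {} — 0.
Only in c05f0e9's history (behind): {407c671, a139e3e, c05f0e9, fe8fb21} — 4.

0 ahead, 4 behind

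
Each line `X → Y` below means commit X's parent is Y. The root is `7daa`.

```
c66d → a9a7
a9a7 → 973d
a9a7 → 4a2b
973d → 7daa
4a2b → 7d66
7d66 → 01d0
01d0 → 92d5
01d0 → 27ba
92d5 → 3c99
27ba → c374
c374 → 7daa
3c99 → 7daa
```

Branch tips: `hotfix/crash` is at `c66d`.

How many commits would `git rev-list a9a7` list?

10

Walking parent pointers from a9a7: reachable set = {01d0, 27ba, 3c99, 4a2b, 7d66, 7daa, 92d5, 973d, a9a7, c374}.
That is 10 commits.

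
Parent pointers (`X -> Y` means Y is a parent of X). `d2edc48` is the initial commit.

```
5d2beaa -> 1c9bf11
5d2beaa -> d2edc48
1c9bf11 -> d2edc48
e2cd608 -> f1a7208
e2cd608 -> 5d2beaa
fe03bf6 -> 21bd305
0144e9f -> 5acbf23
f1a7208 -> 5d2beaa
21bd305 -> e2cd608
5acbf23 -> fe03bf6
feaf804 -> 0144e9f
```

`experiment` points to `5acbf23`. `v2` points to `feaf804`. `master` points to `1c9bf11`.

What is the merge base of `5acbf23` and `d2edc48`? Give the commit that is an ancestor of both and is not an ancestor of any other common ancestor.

Ancestors of 5acbf23: {1c9bf11, 21bd305, 5acbf23, 5d2beaa, d2edc48, e2cd608, f1a7208, fe03bf6}.
Ancestors of d2edc48: {d2edc48}.
Common ancestors: {d2edc48}.
The only common ancestor is d2edc48, so it is the merge base.

d2edc48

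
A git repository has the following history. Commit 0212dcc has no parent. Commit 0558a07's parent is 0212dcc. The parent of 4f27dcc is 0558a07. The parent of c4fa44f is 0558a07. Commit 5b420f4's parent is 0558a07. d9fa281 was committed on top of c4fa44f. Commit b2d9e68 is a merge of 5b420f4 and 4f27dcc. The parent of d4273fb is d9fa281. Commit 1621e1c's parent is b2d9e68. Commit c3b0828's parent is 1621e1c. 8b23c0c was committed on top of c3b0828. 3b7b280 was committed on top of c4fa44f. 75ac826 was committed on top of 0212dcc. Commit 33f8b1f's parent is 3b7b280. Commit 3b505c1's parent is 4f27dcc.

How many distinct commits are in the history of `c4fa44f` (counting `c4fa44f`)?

3

Walking parent pointers from c4fa44f: reachable set = {0212dcc, 0558a07, c4fa44f}.
That is 3 commits.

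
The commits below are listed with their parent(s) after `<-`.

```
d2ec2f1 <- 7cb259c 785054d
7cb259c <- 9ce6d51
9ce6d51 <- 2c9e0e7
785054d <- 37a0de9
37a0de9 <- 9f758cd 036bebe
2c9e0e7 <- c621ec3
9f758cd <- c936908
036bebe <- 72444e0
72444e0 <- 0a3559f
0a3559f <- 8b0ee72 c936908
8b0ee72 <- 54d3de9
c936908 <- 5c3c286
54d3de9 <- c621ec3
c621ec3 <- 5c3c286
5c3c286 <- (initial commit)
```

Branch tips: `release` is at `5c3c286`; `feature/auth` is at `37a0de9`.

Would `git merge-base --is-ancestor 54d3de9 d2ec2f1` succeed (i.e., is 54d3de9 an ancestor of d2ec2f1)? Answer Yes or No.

Ancestors of d2ec2f1 (commits reachable by following parents): {036bebe, 0a3559f, 2c9e0e7, 37a0de9, 54d3de9, 5c3c286, 72444e0, 785054d, 7cb259c, 8b0ee72, 9ce6d51, 9f758cd, c621ec3, c936908, d2ec2f1}.
54d3de9 is in that set, so it is an ancestor of d2ec2f1.

Yes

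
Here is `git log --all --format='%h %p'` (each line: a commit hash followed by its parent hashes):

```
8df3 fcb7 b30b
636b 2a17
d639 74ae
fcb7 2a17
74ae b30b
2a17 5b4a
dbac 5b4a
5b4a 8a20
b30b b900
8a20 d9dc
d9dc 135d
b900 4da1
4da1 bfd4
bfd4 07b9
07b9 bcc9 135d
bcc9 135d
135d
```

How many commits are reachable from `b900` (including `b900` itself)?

6

Walking parent pointers from b900: reachable set = {07b9, 135d, 4da1, b900, bcc9, bfd4}.
That is 6 commits.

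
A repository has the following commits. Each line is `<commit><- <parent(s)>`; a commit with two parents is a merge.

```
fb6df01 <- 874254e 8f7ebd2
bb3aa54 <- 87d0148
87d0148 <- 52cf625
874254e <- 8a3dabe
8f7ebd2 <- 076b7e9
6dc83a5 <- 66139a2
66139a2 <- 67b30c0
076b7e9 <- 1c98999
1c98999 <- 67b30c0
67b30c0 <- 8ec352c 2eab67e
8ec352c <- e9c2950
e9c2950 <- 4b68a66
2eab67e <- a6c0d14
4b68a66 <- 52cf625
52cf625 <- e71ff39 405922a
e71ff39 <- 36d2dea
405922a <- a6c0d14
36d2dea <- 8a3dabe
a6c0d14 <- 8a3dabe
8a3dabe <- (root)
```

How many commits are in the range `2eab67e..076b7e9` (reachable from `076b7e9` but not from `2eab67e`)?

10

Reachable from 076b7e9: {076b7e9, 1c98999, 2eab67e, 36d2dea, 405922a, 4b68a66, 52cf625, 67b30c0, 8a3dabe, 8ec352c, a6c0d14, e71ff39, e9c2950}.
Reachable from 2eab67e: {2eab67e, 8a3dabe, a6c0d14}.
In 076b7e9's history but not 2eab67e's: {076b7e9, 1c98999, 36d2dea, 405922a, 4b68a66, 52cf625, 67b30c0, 8ec352c, e71ff39, e9c2950} — 10 commits.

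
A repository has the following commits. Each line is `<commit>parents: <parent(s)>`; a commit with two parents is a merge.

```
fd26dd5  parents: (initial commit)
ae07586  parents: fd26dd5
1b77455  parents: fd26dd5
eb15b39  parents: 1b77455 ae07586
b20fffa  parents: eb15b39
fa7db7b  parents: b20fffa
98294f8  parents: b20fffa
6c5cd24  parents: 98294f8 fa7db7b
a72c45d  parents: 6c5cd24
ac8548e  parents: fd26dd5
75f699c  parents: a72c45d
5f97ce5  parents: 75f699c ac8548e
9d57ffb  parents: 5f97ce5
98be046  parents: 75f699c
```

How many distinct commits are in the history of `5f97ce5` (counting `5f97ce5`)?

Walking parent pointers from 5f97ce5: reachable set = {1b77455, 5f97ce5, 6c5cd24, 75f699c, 98294f8, a72c45d, ac8548e, ae07586, b20fffa, eb15b39, fa7db7b, fd26dd5}.
That is 12 commits.

12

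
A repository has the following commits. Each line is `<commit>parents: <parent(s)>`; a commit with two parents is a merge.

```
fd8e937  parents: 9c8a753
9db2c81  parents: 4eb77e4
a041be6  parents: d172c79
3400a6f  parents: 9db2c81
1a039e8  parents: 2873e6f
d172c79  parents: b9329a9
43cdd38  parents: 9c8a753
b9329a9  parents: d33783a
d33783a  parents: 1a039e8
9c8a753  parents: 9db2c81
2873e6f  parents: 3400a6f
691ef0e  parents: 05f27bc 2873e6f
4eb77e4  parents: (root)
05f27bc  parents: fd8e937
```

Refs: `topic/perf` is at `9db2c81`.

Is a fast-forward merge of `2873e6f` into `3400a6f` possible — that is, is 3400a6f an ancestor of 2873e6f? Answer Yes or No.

Yes

A fast-forward from 3400a6f to 2873e6f is possible iff 3400a6f is an ancestor of 2873e6f.
Ancestors of 2873e6f: {2873e6f, 3400a6f, 4eb77e4, 9db2c81}.
3400a6f is among them, so fast-forward is possible.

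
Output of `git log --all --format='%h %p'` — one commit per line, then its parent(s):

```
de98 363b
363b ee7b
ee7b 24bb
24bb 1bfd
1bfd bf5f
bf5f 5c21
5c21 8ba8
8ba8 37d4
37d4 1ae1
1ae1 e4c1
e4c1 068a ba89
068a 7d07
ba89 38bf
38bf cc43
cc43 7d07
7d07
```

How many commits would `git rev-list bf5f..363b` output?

Reachable from 363b: {068a, 1ae1, 1bfd, 24bb, 363b, 37d4, 38bf, 5c21, 7d07, 8ba8, ba89, bf5f, cc43, e4c1, ee7b}.
Reachable from bf5f: {068a, 1ae1, 37d4, 38bf, 5c21, 7d07, 8ba8, ba89, bf5f, cc43, e4c1}.
In 363b's history but not bf5f's: {1bfd, 24bb, 363b, ee7b} — 4 commits.

4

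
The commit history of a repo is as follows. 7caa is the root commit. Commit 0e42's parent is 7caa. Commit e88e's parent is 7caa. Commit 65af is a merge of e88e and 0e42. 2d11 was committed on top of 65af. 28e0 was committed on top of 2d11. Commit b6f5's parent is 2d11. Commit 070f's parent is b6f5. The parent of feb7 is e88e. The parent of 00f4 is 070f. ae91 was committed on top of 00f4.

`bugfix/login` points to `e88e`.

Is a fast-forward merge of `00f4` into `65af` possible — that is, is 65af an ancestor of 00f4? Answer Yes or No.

A fast-forward from 65af to 00f4 is possible iff 65af is an ancestor of 00f4.
Ancestors of 00f4: {00f4, 070f, 0e42, 2d11, 65af, 7caa, b6f5, e88e}.
65af is among them, so fast-forward is possible.

Yes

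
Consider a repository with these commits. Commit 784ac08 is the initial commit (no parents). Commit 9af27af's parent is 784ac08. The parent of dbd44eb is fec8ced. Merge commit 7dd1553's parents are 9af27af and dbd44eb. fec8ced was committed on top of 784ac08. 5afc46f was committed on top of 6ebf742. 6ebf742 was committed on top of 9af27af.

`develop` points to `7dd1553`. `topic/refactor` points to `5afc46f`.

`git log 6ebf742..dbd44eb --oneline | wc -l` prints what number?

Reachable from dbd44eb: {784ac08, dbd44eb, fec8ced}.
Reachable from 6ebf742: {6ebf742, 784ac08, 9af27af}.
In dbd44eb's history but not 6ebf742's: {dbd44eb, fec8ced} — 2 commits.

2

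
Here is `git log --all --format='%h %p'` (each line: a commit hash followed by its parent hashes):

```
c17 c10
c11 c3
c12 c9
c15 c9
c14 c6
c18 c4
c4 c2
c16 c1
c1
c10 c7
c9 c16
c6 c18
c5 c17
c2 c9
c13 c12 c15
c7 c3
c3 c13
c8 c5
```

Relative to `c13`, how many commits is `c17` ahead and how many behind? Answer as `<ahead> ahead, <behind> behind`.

4 ahead, 0 behind

Reachable from c17: {c1, c10, c12, c13, c15, c16, c17, c3, c7, c9}.
Reachable from c13: {c1, c12, c13, c15, c16, c9}.
Only in c17's history (ahead): {c10, c17, c3, c7} — 4.
Only in c13's history (behind): {} — 0.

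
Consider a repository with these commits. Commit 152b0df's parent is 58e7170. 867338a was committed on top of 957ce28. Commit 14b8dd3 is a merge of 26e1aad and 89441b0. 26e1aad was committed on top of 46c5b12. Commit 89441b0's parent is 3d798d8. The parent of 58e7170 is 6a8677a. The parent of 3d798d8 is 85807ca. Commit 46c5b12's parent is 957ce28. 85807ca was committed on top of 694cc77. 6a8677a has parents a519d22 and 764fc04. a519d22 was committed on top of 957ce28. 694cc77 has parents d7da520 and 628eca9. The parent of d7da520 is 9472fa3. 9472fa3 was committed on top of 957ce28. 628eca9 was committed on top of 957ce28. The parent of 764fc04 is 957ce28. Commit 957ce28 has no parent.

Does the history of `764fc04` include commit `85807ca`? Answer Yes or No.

No

Ancestors of 764fc04: {764fc04, 957ce28}.
85807ca is not in that set, so it is not an ancestor of 764fc04.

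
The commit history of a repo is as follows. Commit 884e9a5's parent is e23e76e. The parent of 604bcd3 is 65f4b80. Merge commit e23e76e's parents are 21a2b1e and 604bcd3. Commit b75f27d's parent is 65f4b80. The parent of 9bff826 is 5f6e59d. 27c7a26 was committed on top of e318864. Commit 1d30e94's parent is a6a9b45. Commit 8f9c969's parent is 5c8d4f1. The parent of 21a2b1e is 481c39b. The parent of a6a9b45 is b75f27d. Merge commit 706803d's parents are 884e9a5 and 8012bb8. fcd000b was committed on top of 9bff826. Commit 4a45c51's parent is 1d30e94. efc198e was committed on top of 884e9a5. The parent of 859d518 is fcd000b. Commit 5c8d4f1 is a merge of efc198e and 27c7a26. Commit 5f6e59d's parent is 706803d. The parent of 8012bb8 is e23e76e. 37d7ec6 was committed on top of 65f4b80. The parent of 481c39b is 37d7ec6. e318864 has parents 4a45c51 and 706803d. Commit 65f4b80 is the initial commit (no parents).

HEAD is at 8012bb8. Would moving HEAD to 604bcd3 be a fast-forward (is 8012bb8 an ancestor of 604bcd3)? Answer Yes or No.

No

A fast-forward from 8012bb8 to 604bcd3 is possible iff 8012bb8 is an ancestor of 604bcd3.
Ancestors of 604bcd3: {604bcd3, 65f4b80}.
8012bb8 is not among them, so fast-forward is not possible.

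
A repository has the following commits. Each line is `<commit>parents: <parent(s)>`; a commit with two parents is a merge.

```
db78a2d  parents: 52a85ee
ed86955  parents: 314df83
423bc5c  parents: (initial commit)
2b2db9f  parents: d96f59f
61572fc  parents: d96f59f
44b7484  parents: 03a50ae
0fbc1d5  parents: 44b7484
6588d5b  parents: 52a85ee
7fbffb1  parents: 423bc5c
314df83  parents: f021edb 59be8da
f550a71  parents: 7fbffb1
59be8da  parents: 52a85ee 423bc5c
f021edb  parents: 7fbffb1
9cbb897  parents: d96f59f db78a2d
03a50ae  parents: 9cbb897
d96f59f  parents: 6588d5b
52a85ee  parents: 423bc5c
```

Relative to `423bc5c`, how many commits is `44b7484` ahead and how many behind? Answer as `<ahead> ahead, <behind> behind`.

7 ahead, 0 behind

Reachable from 44b7484: {03a50ae, 423bc5c, 44b7484, 52a85ee, 6588d5b, 9cbb897, d96f59f, db78a2d}.
Reachable from 423bc5c: {423bc5c}.
Only in 44b7484's history (ahead): {03a50ae, 44b7484, 52a85ee, 6588d5b, 9cbb897, d96f59f, db78a2d} — 7.
Only in 423bc5c's history (behind): {} — 0.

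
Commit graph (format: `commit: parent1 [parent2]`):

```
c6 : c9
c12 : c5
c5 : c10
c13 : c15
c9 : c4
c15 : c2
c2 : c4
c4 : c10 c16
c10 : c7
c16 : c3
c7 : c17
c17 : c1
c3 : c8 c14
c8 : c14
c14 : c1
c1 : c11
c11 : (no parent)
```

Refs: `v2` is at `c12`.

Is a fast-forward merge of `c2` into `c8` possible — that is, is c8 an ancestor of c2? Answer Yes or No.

A fast-forward from c8 to c2 is possible iff c8 is an ancestor of c2.
Ancestors of c2: {c1, c10, c11, c14, c16, c17, c2, c3, c4, c7, c8}.
c8 is among them, so fast-forward is possible.

Yes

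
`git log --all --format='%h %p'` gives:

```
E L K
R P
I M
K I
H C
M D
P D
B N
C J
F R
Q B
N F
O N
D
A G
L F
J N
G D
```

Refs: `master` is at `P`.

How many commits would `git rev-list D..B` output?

Reachable from B: {B, D, F, N, P, R}.
Reachable from D: {D}.
In B's history but not D's: {B, F, N, P, R} — 5 commits.

5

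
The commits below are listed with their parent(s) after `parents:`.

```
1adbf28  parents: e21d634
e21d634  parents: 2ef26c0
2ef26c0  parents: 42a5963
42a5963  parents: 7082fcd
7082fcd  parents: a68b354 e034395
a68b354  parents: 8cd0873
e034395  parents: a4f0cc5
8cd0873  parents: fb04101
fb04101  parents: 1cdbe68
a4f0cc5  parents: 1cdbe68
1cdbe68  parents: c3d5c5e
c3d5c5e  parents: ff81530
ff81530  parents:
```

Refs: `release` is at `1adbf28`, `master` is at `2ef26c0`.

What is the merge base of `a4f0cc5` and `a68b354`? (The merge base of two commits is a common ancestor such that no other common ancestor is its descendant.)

1cdbe68

Ancestors of a4f0cc5: {1cdbe68, a4f0cc5, c3d5c5e, ff81530}.
Ancestors of a68b354: {1cdbe68, 8cd0873, a68b354, c3d5c5e, fb04101, ff81530}.
Common ancestors: {1cdbe68, c3d5c5e, ff81530}.
Among these, 1cdbe68 is not an ancestor of any other common ancestor — it is the merge base.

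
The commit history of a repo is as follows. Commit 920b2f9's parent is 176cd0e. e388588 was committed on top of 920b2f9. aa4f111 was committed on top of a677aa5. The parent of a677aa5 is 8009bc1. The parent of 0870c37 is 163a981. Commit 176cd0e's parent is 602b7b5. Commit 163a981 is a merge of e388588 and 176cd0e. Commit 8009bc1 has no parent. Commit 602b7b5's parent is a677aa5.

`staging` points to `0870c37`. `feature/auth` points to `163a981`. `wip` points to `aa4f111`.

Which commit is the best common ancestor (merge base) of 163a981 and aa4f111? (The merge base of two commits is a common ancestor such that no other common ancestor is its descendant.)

Ancestors of 163a981: {163a981, 176cd0e, 602b7b5, 8009bc1, 920b2f9, a677aa5, e388588}.
Ancestors of aa4f111: {8009bc1, a677aa5, aa4f111}.
Common ancestors: {8009bc1, a677aa5}.
Among these, a677aa5 is not an ancestor of any other common ancestor — it is the merge base.

a677aa5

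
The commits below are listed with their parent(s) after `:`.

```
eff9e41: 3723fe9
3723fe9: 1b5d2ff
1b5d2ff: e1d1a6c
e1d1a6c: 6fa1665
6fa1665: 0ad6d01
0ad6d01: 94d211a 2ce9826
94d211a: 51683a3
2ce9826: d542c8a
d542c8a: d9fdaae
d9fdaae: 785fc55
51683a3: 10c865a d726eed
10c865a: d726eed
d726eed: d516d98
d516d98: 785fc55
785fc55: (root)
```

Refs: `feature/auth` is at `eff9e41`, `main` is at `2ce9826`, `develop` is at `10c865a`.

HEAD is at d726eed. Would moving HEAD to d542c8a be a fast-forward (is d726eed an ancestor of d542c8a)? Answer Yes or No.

A fast-forward from d726eed to d542c8a is possible iff d726eed is an ancestor of d542c8a.
Ancestors of d542c8a: {785fc55, d542c8a, d9fdaae}.
d726eed is not among them, so fast-forward is not possible.

No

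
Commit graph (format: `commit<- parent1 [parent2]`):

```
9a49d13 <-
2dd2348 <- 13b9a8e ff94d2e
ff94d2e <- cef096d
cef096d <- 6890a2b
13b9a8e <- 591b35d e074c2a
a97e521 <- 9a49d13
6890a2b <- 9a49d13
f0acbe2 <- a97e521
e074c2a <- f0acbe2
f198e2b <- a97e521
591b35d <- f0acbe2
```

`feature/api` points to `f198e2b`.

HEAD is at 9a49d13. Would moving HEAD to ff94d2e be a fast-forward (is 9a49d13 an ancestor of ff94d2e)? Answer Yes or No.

A fast-forward from 9a49d13 to ff94d2e is possible iff 9a49d13 is an ancestor of ff94d2e.
Ancestors of ff94d2e: {6890a2b, 9a49d13, cef096d, ff94d2e}.
9a49d13 is among them, so fast-forward is possible.

Yes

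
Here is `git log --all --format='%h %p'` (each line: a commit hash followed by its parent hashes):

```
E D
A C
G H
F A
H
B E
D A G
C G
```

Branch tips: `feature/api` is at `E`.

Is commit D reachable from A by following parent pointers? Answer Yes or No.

No

Ancestors of A: {A, C, G, H}.
D is not in that set, so it is not an ancestor of A.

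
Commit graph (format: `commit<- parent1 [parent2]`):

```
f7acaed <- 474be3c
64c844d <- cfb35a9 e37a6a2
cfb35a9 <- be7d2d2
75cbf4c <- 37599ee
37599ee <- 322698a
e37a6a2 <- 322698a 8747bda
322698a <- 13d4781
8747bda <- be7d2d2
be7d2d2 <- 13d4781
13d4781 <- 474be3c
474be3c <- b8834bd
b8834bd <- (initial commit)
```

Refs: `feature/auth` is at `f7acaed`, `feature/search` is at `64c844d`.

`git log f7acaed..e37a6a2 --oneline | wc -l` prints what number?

5

Reachable from e37a6a2: {13d4781, 322698a, 474be3c, 8747bda, b8834bd, be7d2d2, e37a6a2}.
Reachable from f7acaed: {474be3c, b8834bd, f7acaed}.
In e37a6a2's history but not f7acaed's: {13d4781, 322698a, 8747bda, be7d2d2, e37a6a2} — 5 commits.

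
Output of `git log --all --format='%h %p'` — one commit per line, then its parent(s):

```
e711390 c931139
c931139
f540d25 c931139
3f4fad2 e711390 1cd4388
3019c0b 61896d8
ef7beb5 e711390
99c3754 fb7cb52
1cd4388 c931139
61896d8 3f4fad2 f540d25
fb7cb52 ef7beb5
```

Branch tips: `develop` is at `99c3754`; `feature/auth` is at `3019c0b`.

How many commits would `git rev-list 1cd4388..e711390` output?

1

Reachable from e711390: {c931139, e711390}.
Reachable from 1cd4388: {1cd4388, c931139}.
In e711390's history but not 1cd4388's: {e711390} — 1 commit.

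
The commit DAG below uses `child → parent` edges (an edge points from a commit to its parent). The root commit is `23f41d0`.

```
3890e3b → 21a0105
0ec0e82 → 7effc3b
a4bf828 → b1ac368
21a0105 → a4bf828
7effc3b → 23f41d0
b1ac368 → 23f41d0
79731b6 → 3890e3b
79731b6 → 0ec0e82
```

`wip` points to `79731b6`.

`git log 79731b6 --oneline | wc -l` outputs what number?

8

Walking parent pointers from 79731b6: reachable set = {0ec0e82, 21a0105, 23f41d0, 3890e3b, 79731b6, 7effc3b, a4bf828, b1ac368}.
That is 8 commits.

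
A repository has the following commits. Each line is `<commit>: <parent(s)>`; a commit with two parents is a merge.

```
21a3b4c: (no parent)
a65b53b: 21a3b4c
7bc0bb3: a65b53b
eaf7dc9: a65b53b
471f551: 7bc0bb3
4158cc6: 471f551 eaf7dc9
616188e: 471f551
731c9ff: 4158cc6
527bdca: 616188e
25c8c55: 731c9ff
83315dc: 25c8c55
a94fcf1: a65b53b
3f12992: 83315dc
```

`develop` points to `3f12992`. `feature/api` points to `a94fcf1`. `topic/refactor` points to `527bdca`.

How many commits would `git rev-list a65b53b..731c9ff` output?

Reachable from 731c9ff: {21a3b4c, 4158cc6, 471f551, 731c9ff, 7bc0bb3, a65b53b, eaf7dc9}.
Reachable from a65b53b: {21a3b4c, a65b53b}.
In 731c9ff's history but not a65b53b's: {4158cc6, 471f551, 731c9ff, 7bc0bb3, eaf7dc9} — 5 commits.

5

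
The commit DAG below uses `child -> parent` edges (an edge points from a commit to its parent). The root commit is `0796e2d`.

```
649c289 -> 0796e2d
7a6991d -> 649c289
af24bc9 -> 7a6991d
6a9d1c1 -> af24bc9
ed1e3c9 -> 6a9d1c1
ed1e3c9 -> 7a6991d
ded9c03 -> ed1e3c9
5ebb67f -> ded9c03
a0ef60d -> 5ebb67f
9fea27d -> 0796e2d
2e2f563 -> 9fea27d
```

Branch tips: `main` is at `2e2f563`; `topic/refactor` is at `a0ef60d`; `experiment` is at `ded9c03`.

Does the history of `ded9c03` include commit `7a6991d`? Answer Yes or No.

Ancestors of ded9c03 (commits reachable by following parents): {0796e2d, 649c289, 6a9d1c1, 7a6991d, af24bc9, ded9c03, ed1e3c9}.
7a6991d is in that set, so it is an ancestor of ded9c03.

Yes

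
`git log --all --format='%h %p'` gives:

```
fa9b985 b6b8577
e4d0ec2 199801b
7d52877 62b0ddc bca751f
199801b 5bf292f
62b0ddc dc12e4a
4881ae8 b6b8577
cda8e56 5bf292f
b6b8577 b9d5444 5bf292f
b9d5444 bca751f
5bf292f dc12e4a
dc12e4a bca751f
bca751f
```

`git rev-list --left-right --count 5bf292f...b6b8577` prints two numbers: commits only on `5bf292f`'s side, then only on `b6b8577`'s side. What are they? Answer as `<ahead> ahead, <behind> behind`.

Reachable from 5bf292f: {5bf292f, bca751f, dc12e4a}.
Reachable from b6b8577: {5bf292f, b6b8577, b9d5444, bca751f, dc12e4a}.
Only in 5bf292f's history (ahead): {} — 0.
Only in b6b8577's history (behind): {b6b8577, b9d5444} — 2.

0 ahead, 2 behind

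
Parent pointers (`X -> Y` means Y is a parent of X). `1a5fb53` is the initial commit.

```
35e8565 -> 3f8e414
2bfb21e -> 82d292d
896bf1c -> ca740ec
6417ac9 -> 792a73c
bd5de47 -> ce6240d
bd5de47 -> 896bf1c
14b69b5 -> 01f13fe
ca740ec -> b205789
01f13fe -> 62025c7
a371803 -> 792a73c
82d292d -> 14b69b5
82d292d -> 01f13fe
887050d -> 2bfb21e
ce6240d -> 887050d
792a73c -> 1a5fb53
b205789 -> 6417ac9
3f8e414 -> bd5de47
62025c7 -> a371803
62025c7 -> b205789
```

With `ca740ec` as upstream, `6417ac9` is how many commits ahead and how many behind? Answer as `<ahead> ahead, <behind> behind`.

0 ahead, 2 behind

Reachable from 6417ac9: {1a5fb53, 6417ac9, 792a73c}.
Reachable from ca740ec: {1a5fb53, 6417ac9, 792a73c, b205789, ca740ec}.
Only in 6417ac9's history (ahead): {} — 0.
Only in ca740ec's history (behind): {b205789, ca740ec} — 2.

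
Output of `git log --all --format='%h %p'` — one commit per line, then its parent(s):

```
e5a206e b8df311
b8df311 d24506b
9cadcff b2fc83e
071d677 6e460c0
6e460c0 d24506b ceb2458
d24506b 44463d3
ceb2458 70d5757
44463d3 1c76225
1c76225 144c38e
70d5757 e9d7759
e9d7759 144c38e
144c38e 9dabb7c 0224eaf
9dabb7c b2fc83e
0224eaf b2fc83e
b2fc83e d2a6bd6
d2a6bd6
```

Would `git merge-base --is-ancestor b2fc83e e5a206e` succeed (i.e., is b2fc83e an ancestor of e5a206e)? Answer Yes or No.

Ancestors of e5a206e (commits reachable by following parents): {0224eaf, 144c38e, 1c76225, 44463d3, 9dabb7c, b2fc83e, b8df311, d24506b, d2a6bd6, e5a206e}.
b2fc83e is in that set, so it is an ancestor of e5a206e.

Yes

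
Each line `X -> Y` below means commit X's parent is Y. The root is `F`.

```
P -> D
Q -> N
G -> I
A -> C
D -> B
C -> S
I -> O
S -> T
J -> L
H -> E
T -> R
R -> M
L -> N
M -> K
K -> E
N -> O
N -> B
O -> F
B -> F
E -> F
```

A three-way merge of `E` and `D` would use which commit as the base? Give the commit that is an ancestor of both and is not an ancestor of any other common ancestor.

F

Ancestors of E: {E, F}.
Ancestors of D: {B, D, F}.
Common ancestors: {F}.
The only common ancestor is F, so it is the merge base.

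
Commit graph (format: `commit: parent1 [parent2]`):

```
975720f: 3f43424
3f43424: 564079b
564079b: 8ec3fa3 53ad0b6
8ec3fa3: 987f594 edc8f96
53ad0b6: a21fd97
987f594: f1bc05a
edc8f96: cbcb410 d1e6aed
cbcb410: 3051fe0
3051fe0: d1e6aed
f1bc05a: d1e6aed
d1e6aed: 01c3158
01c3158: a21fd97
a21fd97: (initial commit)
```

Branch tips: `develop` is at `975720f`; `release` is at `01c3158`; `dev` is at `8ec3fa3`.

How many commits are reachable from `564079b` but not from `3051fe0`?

Reachable from 564079b: {01c3158, 3051fe0, 53ad0b6, 564079b, 8ec3fa3, 987f594, a21fd97, cbcb410, d1e6aed, edc8f96, f1bc05a}.
Reachable from 3051fe0: {01c3158, 3051fe0, a21fd97, d1e6aed}.
In 564079b's history but not 3051fe0's: {53ad0b6, 564079b, 8ec3fa3, 987f594, cbcb410, edc8f96, f1bc05a} — 7 commits.

7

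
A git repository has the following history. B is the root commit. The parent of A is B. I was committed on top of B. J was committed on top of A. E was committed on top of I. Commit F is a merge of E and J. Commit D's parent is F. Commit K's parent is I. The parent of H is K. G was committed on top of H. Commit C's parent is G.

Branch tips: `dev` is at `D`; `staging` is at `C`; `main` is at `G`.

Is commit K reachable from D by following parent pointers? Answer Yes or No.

No

Ancestors of D: {A, B, D, E, F, I, J}.
K is not in that set, so it is not an ancestor of D.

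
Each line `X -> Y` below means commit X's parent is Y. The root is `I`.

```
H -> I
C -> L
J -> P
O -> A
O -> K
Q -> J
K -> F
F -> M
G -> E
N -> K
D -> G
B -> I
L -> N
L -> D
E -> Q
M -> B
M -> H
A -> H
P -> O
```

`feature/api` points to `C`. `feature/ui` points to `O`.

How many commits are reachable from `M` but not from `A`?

Reachable from M: {B, H, I, M}.
Reachable from A: {A, H, I}.
In M's history but not A's: {B, M} — 2 commits.

2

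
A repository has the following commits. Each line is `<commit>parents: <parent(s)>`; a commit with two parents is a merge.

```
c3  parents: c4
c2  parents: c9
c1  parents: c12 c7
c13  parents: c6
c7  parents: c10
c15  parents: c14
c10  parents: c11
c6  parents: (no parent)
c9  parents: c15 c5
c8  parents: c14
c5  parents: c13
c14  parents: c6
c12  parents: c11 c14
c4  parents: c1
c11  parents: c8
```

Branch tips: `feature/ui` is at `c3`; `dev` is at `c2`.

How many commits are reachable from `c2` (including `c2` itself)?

Walking parent pointers from c2: reachable set = {c13, c14, c15, c2, c5, c6, c9}.
That is 7 commits.

7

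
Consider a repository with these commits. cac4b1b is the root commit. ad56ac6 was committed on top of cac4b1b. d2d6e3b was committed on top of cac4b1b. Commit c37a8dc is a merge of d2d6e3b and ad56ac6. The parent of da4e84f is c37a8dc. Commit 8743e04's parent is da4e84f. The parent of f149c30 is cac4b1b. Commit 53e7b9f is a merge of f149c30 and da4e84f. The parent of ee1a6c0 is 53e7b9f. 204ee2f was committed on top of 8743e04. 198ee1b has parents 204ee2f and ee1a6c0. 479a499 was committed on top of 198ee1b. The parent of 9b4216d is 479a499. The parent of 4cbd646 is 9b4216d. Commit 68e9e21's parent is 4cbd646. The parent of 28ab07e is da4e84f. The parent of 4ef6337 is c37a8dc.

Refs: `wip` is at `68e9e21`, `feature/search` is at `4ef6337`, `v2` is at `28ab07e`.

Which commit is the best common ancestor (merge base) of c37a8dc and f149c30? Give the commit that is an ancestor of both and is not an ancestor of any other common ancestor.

cac4b1b

Ancestors of c37a8dc: {ad56ac6, c37a8dc, cac4b1b, d2d6e3b}.
Ancestors of f149c30: {cac4b1b, f149c30}.
Common ancestors: {cac4b1b}.
The only common ancestor is cac4b1b, so it is the merge base.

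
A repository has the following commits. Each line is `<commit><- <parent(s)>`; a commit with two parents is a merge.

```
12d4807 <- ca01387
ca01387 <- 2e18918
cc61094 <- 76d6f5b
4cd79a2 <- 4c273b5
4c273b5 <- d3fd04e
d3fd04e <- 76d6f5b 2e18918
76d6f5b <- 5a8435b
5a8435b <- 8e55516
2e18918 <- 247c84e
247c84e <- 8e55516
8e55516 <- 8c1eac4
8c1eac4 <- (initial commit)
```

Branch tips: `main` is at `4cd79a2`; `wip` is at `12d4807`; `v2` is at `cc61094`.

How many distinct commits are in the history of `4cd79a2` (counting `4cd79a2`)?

Walking parent pointers from 4cd79a2: reachable set = {247c84e, 2e18918, 4c273b5, 4cd79a2, 5a8435b, 76d6f5b, 8c1eac4, 8e55516, d3fd04e}.
That is 9 commits.

9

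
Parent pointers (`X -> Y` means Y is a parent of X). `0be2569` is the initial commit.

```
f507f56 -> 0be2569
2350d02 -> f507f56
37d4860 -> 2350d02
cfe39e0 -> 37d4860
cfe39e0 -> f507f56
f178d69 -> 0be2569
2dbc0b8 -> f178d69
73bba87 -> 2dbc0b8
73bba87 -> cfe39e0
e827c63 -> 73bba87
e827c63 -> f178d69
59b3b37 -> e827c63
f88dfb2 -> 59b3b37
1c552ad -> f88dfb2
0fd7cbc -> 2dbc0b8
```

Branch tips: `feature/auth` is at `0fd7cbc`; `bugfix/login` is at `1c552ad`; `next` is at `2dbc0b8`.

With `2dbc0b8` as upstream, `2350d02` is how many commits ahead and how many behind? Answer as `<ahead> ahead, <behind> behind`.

2 ahead, 2 behind

Reachable from 2350d02: {0be2569, 2350d02, f507f56}.
Reachable from 2dbc0b8: {0be2569, 2dbc0b8, f178d69}.
Only in 2350d02's history (ahead): {2350d02, f507f56} — 2.
Only in 2dbc0b8's history (behind): {2dbc0b8, f178d69} — 2.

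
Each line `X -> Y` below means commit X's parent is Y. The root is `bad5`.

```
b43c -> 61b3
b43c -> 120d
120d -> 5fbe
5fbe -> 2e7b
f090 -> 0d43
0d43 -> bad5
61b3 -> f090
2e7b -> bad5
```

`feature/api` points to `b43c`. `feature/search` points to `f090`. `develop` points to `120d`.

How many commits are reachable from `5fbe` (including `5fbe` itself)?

Walking parent pointers from 5fbe: reachable set = {2e7b, 5fbe, bad5}.
That is 3 commits.

3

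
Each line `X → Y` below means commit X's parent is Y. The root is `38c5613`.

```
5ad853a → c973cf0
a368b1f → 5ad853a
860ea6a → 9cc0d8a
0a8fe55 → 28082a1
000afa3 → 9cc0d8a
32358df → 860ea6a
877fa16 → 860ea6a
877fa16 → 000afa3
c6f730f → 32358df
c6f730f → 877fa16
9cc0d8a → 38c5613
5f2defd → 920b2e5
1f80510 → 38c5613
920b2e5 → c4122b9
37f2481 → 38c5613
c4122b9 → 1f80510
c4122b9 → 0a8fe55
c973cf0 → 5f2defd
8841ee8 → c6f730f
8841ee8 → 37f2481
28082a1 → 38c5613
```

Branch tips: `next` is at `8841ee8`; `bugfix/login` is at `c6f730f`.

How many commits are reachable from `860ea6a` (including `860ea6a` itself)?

3

Walking parent pointers from 860ea6a: reachable set = {38c5613, 860ea6a, 9cc0d8a}.
That is 3 commits.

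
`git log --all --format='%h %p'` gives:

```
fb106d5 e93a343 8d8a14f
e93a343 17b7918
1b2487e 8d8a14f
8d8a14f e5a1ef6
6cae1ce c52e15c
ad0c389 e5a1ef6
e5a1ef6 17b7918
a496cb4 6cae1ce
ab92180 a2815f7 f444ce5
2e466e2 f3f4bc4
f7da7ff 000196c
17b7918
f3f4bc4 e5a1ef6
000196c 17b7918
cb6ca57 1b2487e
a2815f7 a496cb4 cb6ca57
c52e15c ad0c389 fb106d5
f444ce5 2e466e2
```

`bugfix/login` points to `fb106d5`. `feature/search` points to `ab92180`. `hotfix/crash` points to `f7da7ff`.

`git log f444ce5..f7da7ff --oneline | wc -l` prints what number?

2

Reachable from f7da7ff: {000196c, 17b7918, f7da7ff}.
Reachable from f444ce5: {17b7918, 2e466e2, e5a1ef6, f3f4bc4, f444ce5}.
In f7da7ff's history but not f444ce5's: {000196c, f7da7ff} — 2 commits.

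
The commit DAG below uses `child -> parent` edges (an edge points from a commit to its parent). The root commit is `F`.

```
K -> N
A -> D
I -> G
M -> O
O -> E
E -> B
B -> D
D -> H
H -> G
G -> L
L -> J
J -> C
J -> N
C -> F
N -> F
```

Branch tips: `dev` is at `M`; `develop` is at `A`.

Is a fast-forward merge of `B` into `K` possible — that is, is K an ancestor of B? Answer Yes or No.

A fast-forward from K to B is possible iff K is an ancestor of B.
Ancestors of B: {B, C, D, F, G, H, J, L, N}.
K is not among them, so fast-forward is not possible.

No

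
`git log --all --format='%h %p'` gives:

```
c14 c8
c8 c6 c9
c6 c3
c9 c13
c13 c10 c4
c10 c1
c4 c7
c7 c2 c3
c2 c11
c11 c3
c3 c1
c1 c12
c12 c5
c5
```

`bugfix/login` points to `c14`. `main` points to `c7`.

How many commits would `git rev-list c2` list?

6

Walking parent pointers from c2: reachable set = {c1, c11, c12, c2, c3, c5}.
That is 6 commits.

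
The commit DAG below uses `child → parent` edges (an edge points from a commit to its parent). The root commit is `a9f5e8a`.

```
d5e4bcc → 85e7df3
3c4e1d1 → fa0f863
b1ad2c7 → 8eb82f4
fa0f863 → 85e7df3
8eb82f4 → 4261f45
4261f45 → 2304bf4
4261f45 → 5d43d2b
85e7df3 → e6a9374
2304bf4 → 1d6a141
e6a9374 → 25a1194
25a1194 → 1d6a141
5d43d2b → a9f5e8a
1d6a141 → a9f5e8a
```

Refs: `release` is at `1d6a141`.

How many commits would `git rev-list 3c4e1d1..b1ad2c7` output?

5

Reachable from b1ad2c7: {1d6a141, 2304bf4, 4261f45, 5d43d2b, 8eb82f4, a9f5e8a, b1ad2c7}.
Reachable from 3c4e1d1: {1d6a141, 25a1194, 3c4e1d1, 85e7df3, a9f5e8a, e6a9374, fa0f863}.
In b1ad2c7's history but not 3c4e1d1's: {2304bf4, 4261f45, 5d43d2b, 8eb82f4, b1ad2c7} — 5 commits.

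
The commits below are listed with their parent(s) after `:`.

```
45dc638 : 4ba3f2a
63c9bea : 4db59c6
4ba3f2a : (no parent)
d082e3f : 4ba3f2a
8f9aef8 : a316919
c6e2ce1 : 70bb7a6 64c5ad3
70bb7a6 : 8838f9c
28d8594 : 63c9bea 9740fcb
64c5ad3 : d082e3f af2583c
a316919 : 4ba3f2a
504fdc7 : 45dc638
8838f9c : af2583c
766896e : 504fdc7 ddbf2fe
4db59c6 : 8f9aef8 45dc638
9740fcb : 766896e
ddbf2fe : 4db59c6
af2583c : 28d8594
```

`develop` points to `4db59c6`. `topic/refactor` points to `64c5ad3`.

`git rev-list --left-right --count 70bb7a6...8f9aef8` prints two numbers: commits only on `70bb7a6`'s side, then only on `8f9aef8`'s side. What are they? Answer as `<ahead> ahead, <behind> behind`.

Reachable from 70bb7a6: {28d8594, 45dc638, 4ba3f2a, 4db59c6, 504fdc7, 63c9bea, 70bb7a6, 766896e, 8838f9c, 8f9aef8, 9740fcb, a316919, af2583c, ddbf2fe}.
Reachable from 8f9aef8: {4ba3f2a, 8f9aef8, a316919}.
Only in 70bb7a6's history (ahead): {28d8594, 45dc638, 4db59c6, 504fdc7, 63c9bea, 70bb7a6, 766896e, 8838f9c, 9740fcb, af2583c, ddbf2fe} — 11.
Only in 8f9aef8's history (behind): {} — 0.

11 ahead, 0 behind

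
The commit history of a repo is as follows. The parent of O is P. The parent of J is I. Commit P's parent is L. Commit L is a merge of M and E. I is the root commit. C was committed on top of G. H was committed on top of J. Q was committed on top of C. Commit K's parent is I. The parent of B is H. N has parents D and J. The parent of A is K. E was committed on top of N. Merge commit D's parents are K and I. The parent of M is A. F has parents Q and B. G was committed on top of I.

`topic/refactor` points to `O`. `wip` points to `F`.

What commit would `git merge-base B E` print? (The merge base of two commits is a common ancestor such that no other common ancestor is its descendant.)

Ancestors of B: {B, H, I, J}.
Ancestors of E: {D, E, I, J, K, N}.
Common ancestors: {I, J}.
Among these, J is not an ancestor of any other common ancestor — it is the merge base.

J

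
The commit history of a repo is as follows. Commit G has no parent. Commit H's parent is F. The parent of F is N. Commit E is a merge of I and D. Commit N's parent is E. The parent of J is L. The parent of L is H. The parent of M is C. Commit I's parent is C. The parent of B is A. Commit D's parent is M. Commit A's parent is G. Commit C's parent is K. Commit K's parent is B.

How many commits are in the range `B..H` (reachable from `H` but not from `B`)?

Reachable from H: {A, B, C, D, E, F, G, H, I, K, M, N}.
Reachable from B: {A, B, G}.
In H's history but not B's: {C, D, E, F, H, I, K, M, N} — 9 commits.

9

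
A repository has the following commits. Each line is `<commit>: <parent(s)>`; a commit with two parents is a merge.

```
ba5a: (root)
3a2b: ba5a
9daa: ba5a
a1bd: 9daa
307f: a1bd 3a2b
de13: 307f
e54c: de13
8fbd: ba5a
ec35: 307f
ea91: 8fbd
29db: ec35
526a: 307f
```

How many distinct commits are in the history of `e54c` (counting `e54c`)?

7

Walking parent pointers from e54c: reachable set = {307f, 3a2b, 9daa, a1bd, ba5a, de13, e54c}.
That is 7 commits.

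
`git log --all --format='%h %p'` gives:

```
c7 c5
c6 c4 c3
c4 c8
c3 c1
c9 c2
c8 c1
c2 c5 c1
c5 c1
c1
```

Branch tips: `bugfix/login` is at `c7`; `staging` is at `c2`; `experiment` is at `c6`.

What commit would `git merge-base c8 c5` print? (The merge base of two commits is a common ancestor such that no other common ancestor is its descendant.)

Ancestors of c8: {c1, c8}.
Ancestors of c5: {c1, c5}.
Common ancestors: {c1}.
The only common ancestor is c1, so it is the merge base.

c1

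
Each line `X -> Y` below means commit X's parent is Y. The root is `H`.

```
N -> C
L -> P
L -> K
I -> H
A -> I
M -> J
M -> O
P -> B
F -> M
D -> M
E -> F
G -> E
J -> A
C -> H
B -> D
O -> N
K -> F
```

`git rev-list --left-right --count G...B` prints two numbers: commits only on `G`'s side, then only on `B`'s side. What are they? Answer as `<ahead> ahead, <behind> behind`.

3 ahead, 2 behind

Reachable from G: {A, C, E, F, G, H, I, J, M, N, O}.
Reachable from B: {A, B, C, D, H, I, J, M, N, O}.
Only in G's history (ahead): {E, F, G} — 3.
Only in B's history (behind): {B, D} — 2.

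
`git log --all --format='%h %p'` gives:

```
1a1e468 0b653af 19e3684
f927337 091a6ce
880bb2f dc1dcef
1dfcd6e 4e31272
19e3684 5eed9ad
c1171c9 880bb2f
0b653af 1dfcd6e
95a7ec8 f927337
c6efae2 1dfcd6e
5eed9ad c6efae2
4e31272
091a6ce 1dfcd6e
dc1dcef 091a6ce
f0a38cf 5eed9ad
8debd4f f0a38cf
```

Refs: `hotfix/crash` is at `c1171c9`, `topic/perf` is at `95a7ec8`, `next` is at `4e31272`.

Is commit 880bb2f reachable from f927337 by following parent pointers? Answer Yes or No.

No

Ancestors of f927337: {091a6ce, 1dfcd6e, 4e31272, f927337}.
880bb2f is not in that set, so it is not an ancestor of f927337.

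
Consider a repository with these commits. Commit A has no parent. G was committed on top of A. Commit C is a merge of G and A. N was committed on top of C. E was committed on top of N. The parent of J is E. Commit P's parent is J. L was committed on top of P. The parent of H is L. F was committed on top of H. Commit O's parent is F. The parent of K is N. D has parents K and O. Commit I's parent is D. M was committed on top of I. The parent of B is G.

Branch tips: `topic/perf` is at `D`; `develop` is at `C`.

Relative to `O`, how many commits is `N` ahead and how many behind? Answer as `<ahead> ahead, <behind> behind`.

0 ahead, 7 behind

Reachable from N: {A, C, G, N}.
Reachable from O: {A, C, E, F, G, H, J, L, N, O, P}.
Only in N's history (ahead): {} — 0.
Only in O's history (behind): {E, F, H, J, L, O, P} — 7.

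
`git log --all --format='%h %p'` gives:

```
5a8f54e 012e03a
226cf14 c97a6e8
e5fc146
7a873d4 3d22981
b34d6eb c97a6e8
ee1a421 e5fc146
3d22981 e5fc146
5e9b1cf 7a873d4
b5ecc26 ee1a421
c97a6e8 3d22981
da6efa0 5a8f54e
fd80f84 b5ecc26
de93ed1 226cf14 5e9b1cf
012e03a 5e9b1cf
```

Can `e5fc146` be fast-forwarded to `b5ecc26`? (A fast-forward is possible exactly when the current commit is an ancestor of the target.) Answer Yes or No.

Yes

A fast-forward from e5fc146 to b5ecc26 is possible iff e5fc146 is an ancestor of b5ecc26.
Ancestors of b5ecc26: {b5ecc26, e5fc146, ee1a421}.
e5fc146 is among them, so fast-forward is possible.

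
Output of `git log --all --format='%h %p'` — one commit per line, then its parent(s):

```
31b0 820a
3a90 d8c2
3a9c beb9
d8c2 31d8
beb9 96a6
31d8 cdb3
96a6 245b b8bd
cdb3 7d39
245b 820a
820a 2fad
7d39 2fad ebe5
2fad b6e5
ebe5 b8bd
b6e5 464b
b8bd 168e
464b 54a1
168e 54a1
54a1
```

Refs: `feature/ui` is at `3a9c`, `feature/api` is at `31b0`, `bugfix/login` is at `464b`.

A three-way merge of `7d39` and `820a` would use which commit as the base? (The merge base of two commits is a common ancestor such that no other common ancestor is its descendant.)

Ancestors of 7d39: {168e, 2fad, 464b, 54a1, 7d39, b6e5, b8bd, ebe5}.
Ancestors of 820a: {2fad, 464b, 54a1, 820a, b6e5}.
Common ancestors: {2fad, 464b, 54a1, b6e5}.
Among these, 2fad is not an ancestor of any other common ancestor — it is the merge base.

2fad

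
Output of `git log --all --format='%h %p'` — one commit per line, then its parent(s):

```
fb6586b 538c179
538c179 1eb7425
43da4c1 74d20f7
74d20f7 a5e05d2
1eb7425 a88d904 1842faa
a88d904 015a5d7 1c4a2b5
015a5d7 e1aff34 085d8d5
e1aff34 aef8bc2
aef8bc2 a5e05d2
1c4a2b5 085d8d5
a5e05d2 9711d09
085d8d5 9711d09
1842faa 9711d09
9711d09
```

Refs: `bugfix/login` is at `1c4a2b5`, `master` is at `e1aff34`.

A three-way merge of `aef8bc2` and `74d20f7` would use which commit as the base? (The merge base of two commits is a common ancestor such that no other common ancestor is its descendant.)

a5e05d2

Ancestors of aef8bc2: {9711d09, a5e05d2, aef8bc2}.
Ancestors of 74d20f7: {74d20f7, 9711d09, a5e05d2}.
Common ancestors: {9711d09, a5e05d2}.
Among these, a5e05d2 is not an ancestor of any other common ancestor — it is the merge base.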